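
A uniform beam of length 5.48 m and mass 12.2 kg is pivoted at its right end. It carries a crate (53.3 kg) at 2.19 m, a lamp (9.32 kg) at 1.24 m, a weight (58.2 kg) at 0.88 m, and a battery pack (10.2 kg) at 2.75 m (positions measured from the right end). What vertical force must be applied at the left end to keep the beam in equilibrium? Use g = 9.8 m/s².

About the right end:
Beam weight: 12.2 × 9.8 = 119.6 N down at 2.74 m → arm 2.74 m, τ = 119.6 × 2.74 = 327.7 N·m counterclockwise.
Crate: 53.3 × 9.8 = 522.3 N down at 2.19 m → arm 2.19 m, τ = 522.3 × 2.19 = 1144 N·m counterclockwise.
Lamp: 9.32 × 9.8 = 91.34 N down at 1.24 m → arm 1.24 m, τ = 91.34 × 1.24 = 113.3 N·m counterclockwise.
Weight: 58.2 × 9.8 = 570.4 N down at 0.88 m → arm 0.88 m, τ = 570.4 × 0.88 = 502 N·m counterclockwise.
Battery pack: 10.2 × 9.8 = 99.96 N down at 2.75 m → arm 2.75 m, τ = 99.96 × 2.75 = 274.9 N·m counterclockwise.
Net moment of the loads = 2362 N·m counterclockwise.
The upward force F acts at the left end, arm 5.48 m, giving F × 5.48 clockwise.
Στ = 0 ⇒ F × 5.48 = 2362 ⇒ F = 2362 / 5.48 = 431 N.

F ≈ 431 N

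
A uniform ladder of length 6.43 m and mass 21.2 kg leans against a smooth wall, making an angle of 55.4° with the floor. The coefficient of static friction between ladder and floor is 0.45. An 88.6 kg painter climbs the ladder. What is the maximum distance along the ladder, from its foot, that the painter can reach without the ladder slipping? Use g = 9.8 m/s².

d ≈ 4.43 m

About the foot of the ladder:
Ladder weight 21.2×9.8 = 207.8 N acts at 3.215 m along the ladder; its horizontal arm is 3.215·cos55.4° = 1.826 m → τ = 379.4 N·m clockwise.
Painter weight 88.6×9.8 = 868.3 N at distance d → arm d·cos55.4° → τ = 868.3·d·0.5678 clockwise.
Wall normal N at the top has arm L sinθ = 5.293 m counterclockwise, so Στ = 0 gives N·5.293 = 379.4 + 493·d.
ΣFy = 0 ⇒ N_floor = 1076 N, so the maximum friction is μ_s·N_floor = 0.45×1076 = 484.2 N. ΣFx = 0 ⇒ N_wall = f, so at the slipping point N = 484.2 N.
Substituting: 484.2×5.293 = 379.4 + 493·d ⇒ d = (2563 − 379.4) / 493 = 4.43 m.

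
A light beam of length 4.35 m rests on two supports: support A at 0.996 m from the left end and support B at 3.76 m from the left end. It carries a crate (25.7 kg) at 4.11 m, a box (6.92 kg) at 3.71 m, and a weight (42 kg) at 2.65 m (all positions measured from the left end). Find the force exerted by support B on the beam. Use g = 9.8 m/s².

R_B ≈ 597 N

Take moments about support A.
Crate: 25.7 × 9.8 = 251.9 N down at 4.11 m → arm 3.114 m, τ = 251.9 × 3.114 = 784.4 N·m clockwise.
Box: 6.92 × 9.8 = 67.82 N down at 3.71 m → arm 2.714 m, τ = 67.82 × 2.714 = 184.1 N·m clockwise.
Weight: 42 × 9.8 = 411.6 N down at 2.65 m → arm 1.654 m, τ = 411.6 × 1.654 = 680.8 N·m clockwise.
Net load moment about support A = 1649 N·m clockwise.
Reaction R at support B is upward at 3.76 m, arm 2.764 m → moment R × 2.764 counterclockwise.
Στ = 0 ⇒ R × 2.764 = 1649 ⇒ R = 597 N.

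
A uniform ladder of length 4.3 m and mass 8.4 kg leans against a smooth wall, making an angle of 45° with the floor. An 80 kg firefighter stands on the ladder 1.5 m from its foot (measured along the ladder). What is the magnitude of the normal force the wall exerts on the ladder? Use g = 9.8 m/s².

Taking torques about the foot of the ladder:
Ladder weight 8.4×9.8 = 82.32 N acts at 2.15 m along the ladder; its horizontal arm is 2.15·cos45° = 1.52 m → τ = 125.1 N·m clockwise.
Firefighter: 80×9.8 = 784 N at 1.5 m → arm 1.061 m → τ = 831.8 N·m clockwise.
Wall normal N acts horizontally at the top; its moment arm is the height L sinθ = 4.3·sin45° = 3.041 m, counterclockwise.
Στ = 0 ⇒ N × 3.041 = 956.9 ⇒ N = 315 N.

N_wall ≈ 315 N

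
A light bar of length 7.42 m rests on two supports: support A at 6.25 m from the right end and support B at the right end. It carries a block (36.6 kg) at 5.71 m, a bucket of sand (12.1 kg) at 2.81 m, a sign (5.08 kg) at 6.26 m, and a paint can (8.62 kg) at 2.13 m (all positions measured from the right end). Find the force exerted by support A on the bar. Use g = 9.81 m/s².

Take moments about support B.
Block: 36.6 × 9.81 = 359 N down at 5.71 m → arm 5.71 m, τ = 359 × 5.71 = 2050 N·m counterclockwise.
Bucket of sand: 12.1 × 9.81 = 118.7 N down at 2.81 m → arm 2.81 m, τ = 118.7 × 2.81 = 333.5 N·m counterclockwise.
Sign: 5.08 × 9.81 = 49.83 N down at 6.26 m → arm 6.26 m, τ = 49.83 × 6.26 = 311.9 N·m counterclockwise.
Paint can: 8.62 × 9.81 = 84.56 N down at 2.13 m → arm 2.13 m, τ = 84.56 × 2.13 = 180.1 N·m counterclockwise.
Net load moment about support B = 2876 N·m counterclockwise.
Reaction R at support A is upward at 6.25 m, arm 6.25 m → moment R × 6.25 clockwise.
Στ = 0 ⇒ R × 6.25 = 2876 ⇒ R = 460 N.

R_A ≈ 460 N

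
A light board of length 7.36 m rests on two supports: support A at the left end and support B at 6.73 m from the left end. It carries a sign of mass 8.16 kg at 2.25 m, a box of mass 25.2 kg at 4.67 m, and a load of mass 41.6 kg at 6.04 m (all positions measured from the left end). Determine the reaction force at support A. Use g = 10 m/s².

Take moments about support B.
Sign: 8.16 × 10 = 81.6 N down at 2.25 m → arm 4.48 m, τ = 81.6 × 4.48 = 365.6 N·m counterclockwise.
Box: 25.2 × 10 = 252 N down at 4.67 m → arm 2.06 m, τ = 252 × 2.06 = 519.1 N·m counterclockwise.
Load: 41.6 × 10 = 416 N down at 6.04 m → arm 0.69 m, τ = 416 × 0.69 = 287 N·m counterclockwise.
Net load moment about support B = 1172 N·m counterclockwise.
Reaction R at support A is upward at 0 m, arm 6.73 m → moment R × 6.73 clockwise.
For rotational equilibrium, R × 6.73 = 1172, so R = 174 N.

R_A ≈ 174 N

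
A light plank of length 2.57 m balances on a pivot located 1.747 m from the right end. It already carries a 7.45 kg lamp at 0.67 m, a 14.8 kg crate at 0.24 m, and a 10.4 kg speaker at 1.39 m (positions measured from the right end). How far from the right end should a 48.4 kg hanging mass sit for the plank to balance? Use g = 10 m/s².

About the pivot (at 1.747 m from the right end):
Lamp: 7.45 × 10 = 74.5 N down at 0.67 m → arm 1.077 m, τ = 74.5 × 1.077 = 80.24 N·m clockwise.
Crate: 14.8 × 10 = 148 N down at 0.24 m → arm 1.507 m, τ = 148 × 1.507 = 223 N·m clockwise.
Speaker: 10.4 × 10 = 104 N down at 1.39 m → arm 0.357 m, τ = 104 × 0.357 = 37.13 N·m clockwise.
Net moment of existing loads = 340.4 N·m clockwise.
The hanging mass weighs 48.4 × 10 = 484 N and must supply an equal counterclockwise moment, so its lever arm about the pivot is 340.4 / 484 = 0.703 m.
That puts it at 1.747 + 0.703 = 2.45 m from the right end.

x ≈ 2.45 m from the right end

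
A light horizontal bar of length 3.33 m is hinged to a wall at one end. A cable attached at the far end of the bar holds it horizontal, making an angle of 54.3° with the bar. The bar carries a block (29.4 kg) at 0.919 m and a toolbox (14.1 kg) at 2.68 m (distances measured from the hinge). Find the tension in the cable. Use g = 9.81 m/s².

T ≈ 235 N

Taking torques about the hinge:
Block: 29.4 × 9.81 = 288.4 N down at 0.919 m → arm 0.919 m, τ = 288.4 × 0.919 = 265 N·m clockwise.
Toolbox: 14.1 × 9.81 = 138.3 N down at 2.68 m → arm 2.68 m, τ = 138.3 × 2.68 = 370.6 N·m clockwise.
Total clockwise load moment = 635.6 N·m.
The cable tension T acts at 3.33 m; only its component perpendicular to the bar, T sinθ, produces torque. sin 54.3° = 0.8121.
Balancing moments: T × 3.33 × 0.8121 = 635.6, giving T = 635.6 / 2.704 = 235 N.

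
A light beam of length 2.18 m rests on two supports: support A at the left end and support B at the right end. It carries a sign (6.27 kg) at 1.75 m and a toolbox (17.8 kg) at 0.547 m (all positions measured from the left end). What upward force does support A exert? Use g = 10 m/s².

R_A ≈ 146 N

Take moments about support B.
Sign: 6.27 × 10 = 62.7 N down at 1.75 m → arm 0.43 m, τ = 62.7 × 0.43 = 26.96 N·m counterclockwise.
Toolbox: 17.8 × 10 = 178 N down at 0.547 m → arm 1.633 m, τ = 178 × 1.633 = 290.7 N·m counterclockwise.
Net load moment about support B = 317.7 N·m counterclockwise.
Reaction R at support A is upward at 0 m, arm 2.18 m → moment R × 2.18 clockwise.
For rotational equilibrium, R × 2.18 = 317.7, so R = 146 N.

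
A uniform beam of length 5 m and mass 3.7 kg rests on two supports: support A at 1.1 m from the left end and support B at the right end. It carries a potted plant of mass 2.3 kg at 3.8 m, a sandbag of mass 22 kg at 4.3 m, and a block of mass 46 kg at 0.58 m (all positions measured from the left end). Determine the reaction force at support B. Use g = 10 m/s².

R_B ≈ 148 N

Sum moments about support A (its reaction then has zero moment arm).
Beam weight: 3.7 × 10 = 37 N down at 2.5 m → arm 1.4 m, τ = 37 × 1.4 = 51.8 N·m clockwise.
Potted plant: 2.3 × 10 = 23 N down at 3.8 m → arm 2.7 m, τ = 23 × 2.7 = 62.1 N·m clockwise.
Sandbag: 22 × 10 = 220 N down at 4.3 m → arm 3.2 m, τ = 220 × 3.2 = 704 N·m clockwise.
Block: 46 × 10 = 460 N down at 0.58 m → arm 0.52 m, τ = 460 × 0.52 = 239.2 N·m counterclockwise.
Net load moment about support A = 578.7 N·m clockwise.
Reaction R at support B is upward at 5 m, arm 3.9 m → moment R × 3.9 counterclockwise.
Στ = 0 ⇒ R × 3.9 = 578.7 ⇒ R = 148 N.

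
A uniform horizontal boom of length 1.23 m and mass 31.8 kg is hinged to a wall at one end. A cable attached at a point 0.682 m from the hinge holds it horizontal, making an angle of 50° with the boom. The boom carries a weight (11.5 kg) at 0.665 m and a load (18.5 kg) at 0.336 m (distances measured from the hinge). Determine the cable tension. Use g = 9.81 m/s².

Take moments about the hinge.
Beam weight: 31.8 × 9.81 = 312 N down at 0.615 m → arm 0.615 m, τ = 312 × 0.615 = 191.9 N·m clockwise.
Weight: 11.5 × 9.81 = 112.8 N down at 0.665 m → arm 0.665 m, τ = 112.8 × 0.665 = 75.01 N·m clockwise.
Load: 18.5 × 9.81 = 181.5 N down at 0.336 m → arm 0.336 m, τ = 181.5 × 0.336 = 60.98 N·m clockwise.
Total clockwise load moment = 327.9 N·m.
The cable tension T acts at 0.682 m; only its component perpendicular to the boom, T sinθ, produces torque. sin 50° = 0.766.
Στ = 0 ⇒ T × 0.682 × 0.766 = 327.9 ⇒ T = 327.9 / 0.5224 = 628 N.

T ≈ 628 N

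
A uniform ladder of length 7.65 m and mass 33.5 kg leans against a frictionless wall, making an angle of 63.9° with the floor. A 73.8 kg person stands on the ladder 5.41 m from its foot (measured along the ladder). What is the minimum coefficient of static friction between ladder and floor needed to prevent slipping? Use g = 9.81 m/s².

Taking torques about the foot of the ladder:
Ladder weight 33.5×9.81 = 328.6 N acts at 3.825 m along the ladder; its horizontal arm is 3.825·cos63.9° = 1.683 m → τ = 553 N·m clockwise.
Person: 73.8×9.81 = 724 N at 5.41 m → arm 2.38 m → τ = 1723 N·m clockwise.
Wall normal N acts horizontally at the top; its moment arm is the height L sinθ = 7.65·sin63.9° = 6.87 m, counterclockwise.
For rotational equilibrium, N × 6.87 = 2276, so N = 331.3 N.
ΣFx = 0 ⇒ f = N_wall = 331.3 N. ΣFy = 0 ⇒ N_floor = 1053 N.
μ_min = f / N_floor = 331.3 / 1053 = 0.315.

μ_min ≈ 0.315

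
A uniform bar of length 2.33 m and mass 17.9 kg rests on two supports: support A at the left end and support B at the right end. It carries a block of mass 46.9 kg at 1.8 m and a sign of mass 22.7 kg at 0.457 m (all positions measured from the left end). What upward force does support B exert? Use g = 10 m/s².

R_B ≈ 496 N

Taking torques about support A:
Beam weight: 17.9 × 10 = 179 N down at 1.165 m → arm 1.165 m, τ = 179 × 1.165 = 208.5 N·m clockwise.
Block: 46.9 × 10 = 469 N down at 1.8 m → arm 1.8 m, τ = 469 × 1.8 = 844.2 N·m clockwise.
Sign: 22.7 × 10 = 227 N down at 0.457 m → arm 0.457 m, τ = 227 × 0.457 = 103.7 N·m clockwise.
Net load moment about support A = 1156 N·m clockwise.
Reaction R at support B is upward at 2.33 m, arm 2.33 m → moment R × 2.33 counterclockwise.
Balancing moments: R × 2.33 = 1156, giving R = 496 N.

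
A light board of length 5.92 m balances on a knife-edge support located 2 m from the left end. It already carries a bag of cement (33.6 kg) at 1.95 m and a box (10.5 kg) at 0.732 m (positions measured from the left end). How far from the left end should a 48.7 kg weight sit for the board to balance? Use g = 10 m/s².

x ≈ 2.31 m from the left end

Choose the knife-edge support (at 2 m from the left end) as the axis so the support reaction has zero arm there.
Bag of cement: 33.6 × 10 = 336 N down at 1.95 m → arm 0.05 m, τ = 336 × 0.05 = 16.8 N·m counterclockwise.
Box: 10.5 × 10 = 105 N down at 0.732 m → arm 1.268 m, τ = 105 × 1.268 = 133.1 N·m counterclockwise.
Net moment of existing loads = 149.9 N·m counterclockwise.
The weight weighs 48.7 × 10 = 487 N and must supply an equal clockwise moment, so its lever arm about the knife-edge support is 149.9 / 487 = 0.308 m.
That puts it at 2 + 0.308 = 2.31 m from the left end.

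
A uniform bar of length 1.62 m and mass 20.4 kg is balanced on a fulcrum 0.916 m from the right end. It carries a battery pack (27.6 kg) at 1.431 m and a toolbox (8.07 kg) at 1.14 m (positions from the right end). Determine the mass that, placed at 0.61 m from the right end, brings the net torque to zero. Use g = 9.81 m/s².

About the fulcrum (at 0.916 m from the right end):
Beam weight: 20.4 × 9.81 = 200.1 N down at 0.81 m → arm 0.106 m, τ = 200.1 × 0.106 = 21.21 N·m clockwise.
Battery pack: 27.6 × 9.81 = 270.8 N down at 1.431 m → arm 0.515 m, τ = 270.8 × 0.515 = 139.5 N·m counterclockwise.
Toolbox: 8.07 × 9.81 = 79.17 N down at 1.14 m → arm 0.224 m, τ = 79.17 × 0.224 = 17.73 N·m counterclockwise.
Net moment of known loads = 136 N·m counterclockwise.
An unknown mass m at 0.61 m has arm 0.306 m; its moment is m·g·0.306 clockwise.
Balancing moments: m × 9.81 × 0.306 = 136, giving m = 136 / (9.81 × 0.306) = 45.3 kg.

m ≈ 45.3 kg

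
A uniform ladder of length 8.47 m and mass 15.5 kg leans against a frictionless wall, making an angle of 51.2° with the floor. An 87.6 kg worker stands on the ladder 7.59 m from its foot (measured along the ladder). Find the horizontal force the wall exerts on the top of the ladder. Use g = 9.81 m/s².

N_wall ≈ 680 N

Sum moments about the foot of the ladder (the floor normal and friction both act there and drop out).
Ladder weight 15.5×9.81 = 152.1 N acts at 4.235 m along the ladder; its horizontal arm is 4.235·cos51.2° = 2.654 m → τ = 403.7 N·m clockwise.
Worker: 87.6×9.81 = 859.4 N at 7.59 m → arm 4.756 m → τ = 4087 N·m clockwise.
Wall normal N acts horizontally at the top; its moment arm is the height L sinθ = 8.47·sin51.2° = 6.601 m, counterclockwise.
Setting net torque to zero: N × 6.601 = 4491 → N = 680 N.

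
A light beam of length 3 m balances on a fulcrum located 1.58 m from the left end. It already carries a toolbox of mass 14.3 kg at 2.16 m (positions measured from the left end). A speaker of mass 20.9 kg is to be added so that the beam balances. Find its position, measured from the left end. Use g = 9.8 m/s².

x ≈ 1.18 m from the left end

Choose the fulcrum (at 1.58 m from the left end) as the axis so the support reaction has zero arm there.
Toolbox: 14.3 × 9.8 = 140.1 N down at 2.16 m → arm 0.58 m, τ = 140.1 × 0.58 = 81.26 N·m clockwise.
Net moment of existing loads = 81.26 N·m clockwise.
The speaker weighs 20.9 × 9.8 = 204.8 N and must supply an equal counterclockwise moment, so its lever arm about the fulcrum is 81.26 / 204.8 = 0.397 m.
That puts it at 1.58 − 0.397 = 1.18 m from the left end.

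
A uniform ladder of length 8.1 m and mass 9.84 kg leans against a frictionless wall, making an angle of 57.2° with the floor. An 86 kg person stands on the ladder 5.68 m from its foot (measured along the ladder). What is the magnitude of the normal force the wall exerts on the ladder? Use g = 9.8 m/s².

N_wall ≈ 412 N

About the foot of the ladder:
Ladder weight 9.84×9.8 = 96.43 N acts at 4.05 m along the ladder; its horizontal arm is 4.05·cos57.2° = 2.194 m → τ = 211.6 N·m clockwise.
Person: 86×9.8 = 842.8 N at 5.68 m → arm 3.077 m → τ = 2593 N·m clockwise.
Wall normal N acts horizontally at the top; its moment arm is the height L sinθ = 8.1·sin57.2° = 6.809 m, counterclockwise.
For rotational equilibrium, N × 6.809 = 2805, so N = 412 N.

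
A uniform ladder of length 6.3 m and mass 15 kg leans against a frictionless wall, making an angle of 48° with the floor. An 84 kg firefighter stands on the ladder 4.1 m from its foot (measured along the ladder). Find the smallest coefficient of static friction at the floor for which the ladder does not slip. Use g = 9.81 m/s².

Take moments about the foot of the ladder.
Ladder weight 15×9.81 = 147.2 N acts at 3.15 m along the ladder; its horizontal arm is 3.15·cos48° = 2.108 m → τ = 310.3 N·m clockwise.
Firefighter: 84×9.81 = 824 N at 4.1 m → arm 2.743 m → τ = 2260 N·m clockwise.
Wall normal N acts horizontally at the top; its moment arm is the height L sinθ = 6.3·sin48° = 4.682 m, counterclockwise.
For rotational equilibrium, N × 4.682 = 2570, so N = 548.9 N.
ΣFx = 0 ⇒ f = N_wall = 548.9 N. ΣFy = 0 ⇒ N_floor = 971.2 N.
μ_min = f / N_floor = 548.9 / 971.2 = 0.565.

μ_min ≈ 0.565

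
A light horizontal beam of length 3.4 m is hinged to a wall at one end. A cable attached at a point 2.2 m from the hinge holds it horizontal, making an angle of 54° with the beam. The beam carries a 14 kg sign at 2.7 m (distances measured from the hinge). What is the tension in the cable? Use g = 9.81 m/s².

T ≈ 208 N

Choose the hinge as the axis so the unknown hinge reaction has zero arm there.
Sign: 14 × 9.81 = 137.3 N down at 2.7 m → arm 2.7 m, τ = 137.3 × 2.7 = 370.7 N·m clockwise.
Total clockwise load moment = 370.7 N·m.
The cable tension T acts at 2.2 m; only its component perpendicular to the beam, T sinθ, produces torque. sin 54° = 0.809.
Setting net torque to zero: T × 2.2 × 0.809 = 370.7 → T = 370.7 / 1.78 = 208 N.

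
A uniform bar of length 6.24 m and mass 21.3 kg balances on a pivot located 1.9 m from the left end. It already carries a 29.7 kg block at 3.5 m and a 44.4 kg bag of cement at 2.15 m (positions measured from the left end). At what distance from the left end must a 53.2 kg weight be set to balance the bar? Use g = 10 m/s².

Take moments about the pivot (at 1.9 m from the left end).
Beam weight: 21.3 × 10 = 213 N down at 3.12 m → arm 1.22 m, τ = 213 × 1.22 = 259.9 N·m clockwise.
Block: 29.7 × 10 = 297 N down at 3.5 m → arm 1.6 m, τ = 297 × 1.6 = 475.2 N·m clockwise.
Bag of cement: 44.4 × 10 = 444 N down at 2.15 m → arm 0.25 m, τ = 444 × 0.25 = 111 N·m clockwise.
Net moment of existing loads = 846.1 N·m clockwise.
The weight weighs 53.2 × 10 = 532 N and must supply an equal counterclockwise moment, so its lever arm about the pivot is 846.1 / 532 = 1.59 m.
That puts it at 1.9 − 1.59 = 0.31 m from the left end.

x ≈ 0.31 m from the left end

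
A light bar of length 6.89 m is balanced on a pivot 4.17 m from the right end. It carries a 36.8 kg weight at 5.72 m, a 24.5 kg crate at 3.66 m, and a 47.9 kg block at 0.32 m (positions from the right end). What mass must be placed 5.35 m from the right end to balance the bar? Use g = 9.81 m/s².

m ≈ 119 kg

About the pivot (at 4.17 m from the right end):
Weight: 36.8 × 9.81 = 361 N down at 5.72 m → arm 1.55 m, τ = 361 × 1.55 = 559.6 N·m counterclockwise.
Crate: 24.5 × 9.81 = 240.3 N down at 3.66 m → arm 0.51 m, τ = 240.3 × 0.51 = 122.6 N·m clockwise.
Block: 47.9 × 9.81 = 469.9 N down at 0.32 m → arm 3.85 m, τ = 469.9 × 3.85 = 1809 N·m clockwise.
Net moment of known loads = 1372 N·m clockwise.
An unknown mass m at 5.35 m has arm 1.18 m; its moment is m·g·1.18 counterclockwise.
Στ = 0 ⇒ m × 9.81 × 1.18 = 1372 ⇒ m = 1372 / (9.81 × 1.18) = 119 kg.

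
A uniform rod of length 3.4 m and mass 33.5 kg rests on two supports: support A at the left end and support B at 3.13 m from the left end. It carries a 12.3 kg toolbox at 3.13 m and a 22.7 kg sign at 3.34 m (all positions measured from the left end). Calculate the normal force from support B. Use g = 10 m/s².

R_B ≈ 547 N

Take moments about support A.
Beam weight: 33.5 × 10 = 335 N down at 1.7 m → arm 1.7 m, τ = 335 × 1.7 = 569.5 N·m clockwise.
Toolbox: 12.3 × 10 = 123 N down at 3.13 m → arm 3.13 m, τ = 123 × 3.13 = 385 N·m clockwise.
Sign: 22.7 × 10 = 227 N down at 3.34 m → arm 3.34 m, τ = 227 × 3.34 = 758.2 N·m clockwise.
Net load moment about support A = 1713 N·m clockwise.
Reaction R at support B is upward at 3.13 m, arm 3.13 m → moment R × 3.13 counterclockwise.
Balancing moments: R × 3.13 = 1713, giving R = 547 N.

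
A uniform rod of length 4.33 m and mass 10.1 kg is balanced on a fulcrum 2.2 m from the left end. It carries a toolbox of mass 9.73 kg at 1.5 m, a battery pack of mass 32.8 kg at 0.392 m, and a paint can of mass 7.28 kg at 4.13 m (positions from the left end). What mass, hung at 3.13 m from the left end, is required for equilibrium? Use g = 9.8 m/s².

m ≈ 56.4 kg

Choose the fulcrum (at 2.2 m from the left end) as the axis so the support reaction has zero arm there.
Beam weight: 10.1 × 9.8 = 98.98 N down at 2.165 m → arm 0.035 m, τ = 98.98 × 0.035 = 3.464 N·m counterclockwise.
Toolbox: 9.73 × 9.8 = 95.35 N down at 1.5 m → arm 0.7 m, τ = 95.35 × 0.7 = 66.74 N·m counterclockwise.
Battery pack: 32.8 × 9.8 = 321.4 N down at 0.392 m → arm 1.808 m, τ = 321.4 × 1.808 = 581.1 N·m counterclockwise.
Paint can: 7.28 × 9.8 = 71.34 N down at 4.13 m → arm 1.93 m, τ = 71.34 × 1.93 = 137.7 N·m clockwise.
Net moment of known loads = 513.6 N·m counterclockwise.
An unknown mass m at 3.13 m has arm 0.93 m; its moment is m·g·0.93 clockwise.
Balancing moments: m × 9.8 × 0.93 = 513.6, giving m = 513.6 / (9.8 × 0.93) = 56.4 kg.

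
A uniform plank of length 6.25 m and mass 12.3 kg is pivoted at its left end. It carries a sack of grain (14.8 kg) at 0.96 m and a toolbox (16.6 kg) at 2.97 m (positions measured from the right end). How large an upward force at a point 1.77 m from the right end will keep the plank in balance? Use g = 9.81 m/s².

Choose the left end as the axis so the unknown pivot reaction has zero arm there.
Beam weight: 12.3 × 9.81 = 120.7 N down at 3.125 m → arm 3.125 m, τ = 120.7 × 3.125 = 377.2 N·m clockwise.
Sack of grain: 14.8 × 9.81 = 145.2 N down at 0.96 m → arm 5.29 m, τ = 145.2 × 5.29 = 768.1 N·m clockwise.
Toolbox: 16.6 × 9.81 = 162.8 N down at 2.97 m → arm 3.28 m, τ = 162.8 × 3.28 = 534 N·m clockwise.
Net moment of the loads = 1679 N·m clockwise.
The upward force F acts at a point 1.77 m from the right end, arm 4.48 m, giving F × 4.48 counterclockwise.
Setting net torque to zero: F × 4.48 = 1679 → F = 1679 / 4.48 = 375 N.

F ≈ 375 N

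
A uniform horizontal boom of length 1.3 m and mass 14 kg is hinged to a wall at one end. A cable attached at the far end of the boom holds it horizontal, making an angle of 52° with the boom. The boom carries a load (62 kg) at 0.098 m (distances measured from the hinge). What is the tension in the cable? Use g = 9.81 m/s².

Take moments about the hinge.
Beam weight: 14 × 9.81 = 137.3 N down at 0.65 m → arm 0.65 m, τ = 137.3 × 0.65 = 89.25 N·m clockwise.
Load: 62 × 9.81 = 608.2 N down at 0.098 m → arm 0.098 m, τ = 608.2 × 0.098 = 59.6 N·m clockwise.
Total clockwise load moment = 148.8 N·m.
The cable tension T acts at 1.3 m; only its component perpendicular to the boom, T sinθ, produces torque. sin 52° = 0.788.
Balancing moments: T × 1.3 × 0.788 = 148.8, giving T = 148.8 / 1.024 = 145 N.

T ≈ 145 N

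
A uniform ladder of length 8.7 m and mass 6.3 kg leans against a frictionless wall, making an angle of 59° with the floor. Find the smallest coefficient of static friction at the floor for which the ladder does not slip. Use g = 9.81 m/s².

μ_min ≈ 0.3

Choose the foot of the ladder as the axis so the floor normal and friction both act there and drop out.
Ladder weight 6.3×9.81 = 61.8 N acts at 4.35 m along the ladder; its horizontal arm is 4.35·cos59° = 2.24 m → τ = 138.4 N·m clockwise.
Wall normal N acts horizontally at the top; its moment arm is the height L sinθ = 8.7·sin59° = 7.457 m, counterclockwise.
Balancing moments: N × 7.457 = 138.4, giving N = 18.56 N.
ΣFx = 0 ⇒ f = N_wall = 18.56 N. ΣFy = 0 ⇒ N_floor = 61.8 N.
μ_min = f / N_floor = 18.56 / 61.8 = 0.3.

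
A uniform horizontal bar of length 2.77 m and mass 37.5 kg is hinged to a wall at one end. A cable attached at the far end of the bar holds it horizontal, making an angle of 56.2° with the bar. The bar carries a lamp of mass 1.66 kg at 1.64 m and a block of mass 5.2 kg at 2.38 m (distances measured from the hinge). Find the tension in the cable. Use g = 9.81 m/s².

T ≈ 286 N

Taking torques about the hinge:
Beam weight: 37.5 × 9.81 = 367.9 N down at 1.385 m → arm 1.385 m, τ = 367.9 × 1.385 = 509.5 N·m clockwise.
Lamp: 1.66 × 9.81 = 16.28 N down at 1.64 m → arm 1.64 m, τ = 16.28 × 1.64 = 26.7 N·m clockwise.
Block: 5.2 × 9.81 = 51.01 N down at 2.38 m → arm 2.38 m, τ = 51.01 × 2.38 = 121.4 N·m clockwise.
Total clockwise load moment = 657.6 N·m.
The cable tension T acts at 2.77 m; only its component perpendicular to the bar, T sinθ, produces torque. sin 56.2° = 0.831.
Στ = 0 ⇒ T × 2.77 × 0.831 = 657.6 ⇒ T = 657.6 / 2.302 = 286 N.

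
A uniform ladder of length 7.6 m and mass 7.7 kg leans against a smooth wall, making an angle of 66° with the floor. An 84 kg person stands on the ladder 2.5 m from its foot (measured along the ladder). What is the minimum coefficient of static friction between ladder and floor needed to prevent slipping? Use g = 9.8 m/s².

Taking torques about the foot of the ladder:
Ladder weight 7.7×9.8 = 75.46 N acts at 3.8 m along the ladder; its horizontal arm is 3.8·cos66° = 1.546 m → τ = 116.7 N·m clockwise.
Person: 84×9.8 = 823.2 N at 2.5 m → arm 1.017 m → τ = 837.2 N·m clockwise.
Wall normal N acts horizontally at the top; its moment arm is the height L sinθ = 7.6·sin66° = 6.943 m, counterclockwise.
Balancing moments: N × 6.943 = 953.9, giving N = 137.4 N.
ΣFx = 0 ⇒ f = N_wall = 137.4 N. ΣFy = 0 ⇒ N_floor = 898.7 N.
μ_min = f / N_floor = 137.4 / 898.7 = 0.153.

μ_min ≈ 0.153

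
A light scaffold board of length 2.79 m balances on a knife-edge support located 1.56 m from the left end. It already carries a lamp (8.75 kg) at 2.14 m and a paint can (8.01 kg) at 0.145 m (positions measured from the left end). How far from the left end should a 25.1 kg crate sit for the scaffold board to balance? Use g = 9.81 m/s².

Sum moments about the knife-edge support (at 1.56 m from the left end) (the support reaction has zero arm there).
Lamp: 8.75 × 9.81 = 85.84 N down at 2.14 m → arm 0.58 m, τ = 85.84 × 0.58 = 49.79 N·m clockwise.
Paint can: 8.01 × 9.81 = 78.58 N down at 0.145 m → arm 1.415 m, τ = 78.58 × 1.415 = 111.2 N·m counterclockwise.
Net moment of existing loads = 61.41 N·m counterclockwise.
The crate weighs 25.1 × 9.81 = 246.2 N and must supply an equal clockwise moment, so its lever arm about the knife-edge support is 61.41 / 246.2 = 0.249 m.
That puts it at 1.56 + 0.249 = 1.81 m from the left end.

x ≈ 1.81 m from the left end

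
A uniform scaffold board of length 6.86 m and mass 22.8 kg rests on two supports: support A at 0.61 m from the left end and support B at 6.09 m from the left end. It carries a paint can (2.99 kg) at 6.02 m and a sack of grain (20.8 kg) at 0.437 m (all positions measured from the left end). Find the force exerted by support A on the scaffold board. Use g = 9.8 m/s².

R_A ≈ 319 N

Take moments about support B.
Beam weight: 22.8 × 9.8 = 223.4 N down at 3.43 m → arm 2.66 m, τ = 223.4 × 2.66 = 594.2 N·m counterclockwise.
Paint can: 2.99 × 9.8 = 29.3 N down at 6.02 m → arm 0.07 m, τ = 29.3 × 0.07 = 2.051 N·m counterclockwise.
Sack of grain: 20.8 × 9.8 = 203.8 N down at 0.437 m → arm 5.653 m, τ = 203.8 × 5.653 = 1152 N·m counterclockwise.
Net load moment about support B = 1748 N·m counterclockwise.
Reaction R at support A is upward at 0.61 m, arm 5.48 m → moment R × 5.48 clockwise.
Στ = 0 ⇒ R × 5.48 = 1748 ⇒ R = 319 N.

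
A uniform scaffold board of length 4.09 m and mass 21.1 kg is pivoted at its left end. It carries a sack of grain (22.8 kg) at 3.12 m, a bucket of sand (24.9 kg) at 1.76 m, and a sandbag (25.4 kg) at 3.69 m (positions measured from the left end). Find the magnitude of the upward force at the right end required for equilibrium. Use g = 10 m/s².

Choose the left end as the axis so the unknown pivot reaction has zero arm there.
Beam weight: 21.1 × 10 = 211 N down at 2.045 m → arm 2.045 m, τ = 211 × 2.045 = 431.5 N·m clockwise.
Sack of grain: 22.8 × 10 = 228 N down at 3.12 m → arm 3.12 m, τ = 228 × 3.12 = 711.4 N·m clockwise.
Bucket of sand: 24.9 × 10 = 249 N down at 1.76 m → arm 1.76 m, τ = 249 × 1.76 = 438.2 N·m clockwise.
Sandbag: 25.4 × 10 = 254 N down at 3.69 m → arm 3.69 m, τ = 254 × 3.69 = 937.3 N·m clockwise.
Net moment of the loads = 2518 N·m clockwise.
The upward force F acts at the right end, arm 4.09 m, giving F × 4.09 counterclockwise.
Στ = 0 ⇒ F × 4.09 = 2518 ⇒ F = 2518 / 4.09 = 616 N.

F ≈ 616 N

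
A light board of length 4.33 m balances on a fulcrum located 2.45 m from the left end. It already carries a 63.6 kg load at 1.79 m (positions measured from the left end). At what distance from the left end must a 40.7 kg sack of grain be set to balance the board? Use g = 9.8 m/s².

Take moments about the fulcrum (at 2.45 m from the left end).
Load: 63.6 × 9.8 = 623.3 N down at 1.79 m → arm 0.66 m, τ = 623.3 × 0.66 = 411.4 N·m counterclockwise.
Net moment of existing loads = 411.4 N·m counterclockwise.
The sack of grain weighs 40.7 × 9.8 = 398.9 N and must supply an equal clockwise moment, so its lever arm about the fulcrum is 411.4 / 398.9 = 1.03 m.
That puts it at 2.45 + 1.03 = 3.48 m from the left end.

x ≈ 3.48 m from the left end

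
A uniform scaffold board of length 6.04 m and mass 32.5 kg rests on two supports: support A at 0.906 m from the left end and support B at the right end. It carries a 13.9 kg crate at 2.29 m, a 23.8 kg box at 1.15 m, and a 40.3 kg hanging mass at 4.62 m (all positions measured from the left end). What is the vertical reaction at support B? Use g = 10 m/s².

Take moments about support A.
Beam weight: 32.5 × 10 = 325 N down at 3.02 m → arm 2.114 m, τ = 325 × 2.114 = 687 N·m clockwise.
Crate: 13.9 × 10 = 139 N down at 2.29 m → arm 1.384 m, τ = 139 × 1.384 = 192.4 N·m clockwise.
Box: 23.8 × 10 = 238 N down at 1.15 m → arm 0.244 m, τ = 238 × 0.244 = 58.07 N·m clockwise.
Hanging mass: 40.3 × 10 = 403 N down at 4.62 m → arm 3.714 m, τ = 403 × 3.714 = 1497 N·m clockwise.
Net load moment about support A = 2434 N·m clockwise.
Reaction R at support B is upward at 6.04 m, arm 5.134 m → moment R × 5.134 counterclockwise.
Balancing moments: R × 5.134 = 2434, giving R = 474 N.

R_B ≈ 474 N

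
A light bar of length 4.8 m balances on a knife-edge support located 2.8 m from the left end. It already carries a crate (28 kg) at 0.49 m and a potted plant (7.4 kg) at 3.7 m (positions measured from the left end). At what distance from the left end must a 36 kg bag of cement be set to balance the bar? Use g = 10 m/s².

x ≈ 4.41 m from the left end

Taking torques about the knife-edge support (at 2.8 m from the left end):
Crate: 28 × 10 = 280 N down at 0.49 m → arm 2.31 m, τ = 280 × 2.31 = 646.8 N·m counterclockwise.
Potted plant: 7.4 × 10 = 74 N down at 3.7 m → arm 0.9 m, τ = 74 × 0.9 = 66.6 N·m clockwise.
Net moment of existing loads = 580.2 N·m counterclockwise.
The bag of cement weighs 36 × 10 = 360 N and must supply an equal clockwise moment, so its lever arm about the knife-edge support is 580.2 / 360 = 1.61 m.
That puts it at 2.8 + 1.61 = 4.41 m from the left end.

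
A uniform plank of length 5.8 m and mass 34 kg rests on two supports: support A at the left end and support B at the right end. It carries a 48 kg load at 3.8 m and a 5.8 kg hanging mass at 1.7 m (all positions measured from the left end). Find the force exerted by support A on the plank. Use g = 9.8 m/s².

R_A ≈ 369 N

Sum moments about support B (its reaction then has zero moment arm).
Beam weight: 34 × 9.8 = 333.2 N down at 2.9 m → arm 2.9 m, τ = 333.2 × 2.9 = 966.3 N·m counterclockwise.
Load: 48 × 9.8 = 470.4 N down at 3.8 m → arm 2 m, τ = 470.4 × 2 = 940.8 N·m counterclockwise.
Hanging mass: 5.8 × 9.8 = 56.84 N down at 1.7 m → arm 4.1 m, τ = 56.84 × 4.1 = 233 N·m counterclockwise.
Net load moment about support B = 2140 N·m counterclockwise.
Reaction R at support A is upward at 0 m, arm 5.8 m → moment R × 5.8 clockwise.
Balancing moments: R × 5.8 = 2140, giving R = 369 N.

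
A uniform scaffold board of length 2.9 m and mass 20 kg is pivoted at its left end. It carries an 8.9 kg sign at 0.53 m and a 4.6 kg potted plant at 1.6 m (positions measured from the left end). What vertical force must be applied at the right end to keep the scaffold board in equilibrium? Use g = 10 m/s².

F ≈ 142 N

Choose the left end as the axis so the unknown pivot reaction has zero arm there.
Beam weight: 20 × 10 = 200 N down at 1.45 m → arm 1.45 m, τ = 200 × 1.45 = 290 N·m clockwise.
Sign: 8.9 × 10 = 89 N down at 0.53 m → arm 0.53 m, τ = 89 × 0.53 = 47.17 N·m clockwise.
Potted plant: 4.6 × 10 = 46 N down at 1.6 m → arm 1.6 m, τ = 46 × 1.6 = 73.6 N·m clockwise.
Net moment of the loads = 410.8 N·m clockwise.
The upward force F acts at the right end, arm 2.9 m, giving F × 2.9 counterclockwise.
Balancing moments: F × 2.9 = 410.8, giving F = 410.8 / 2.9 = 142 N.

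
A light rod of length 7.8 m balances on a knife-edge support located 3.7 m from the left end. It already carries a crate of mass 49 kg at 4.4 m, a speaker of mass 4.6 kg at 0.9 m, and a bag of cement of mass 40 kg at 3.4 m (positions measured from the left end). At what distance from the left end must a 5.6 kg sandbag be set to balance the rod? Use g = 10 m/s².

x ≈ 2.02 m from the left end

Take moments about the knife-edge support (at 3.7 m from the left end).
Crate: 49 × 10 = 490 N down at 4.4 m → arm 0.7 m, τ = 490 × 0.7 = 343 N·m clockwise.
Speaker: 4.6 × 10 = 46 N down at 0.9 m → arm 2.8 m, τ = 46 × 2.8 = 128.8 N·m counterclockwise.
Bag of cement: 40 × 10 = 400 N down at 3.4 m → arm 0.3 m, τ = 400 × 0.3 = 120 N·m counterclockwise.
Net moment of existing loads = 94.2 N·m clockwise.
The sandbag weighs 5.6 × 10 = 56 N and must supply an equal counterclockwise moment, so its lever arm about the knife-edge support is 94.2 / 56 = 1.68 m.
That puts it at 3.7 − 1.68 = 2.02 m from the left end.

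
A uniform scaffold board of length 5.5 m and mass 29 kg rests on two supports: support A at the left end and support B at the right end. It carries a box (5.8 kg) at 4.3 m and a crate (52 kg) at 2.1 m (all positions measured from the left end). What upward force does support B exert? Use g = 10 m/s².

R_B ≈ 389 N

Taking torques about support A:
Beam weight: 29 × 10 = 290 N down at 2.75 m → arm 2.75 m, τ = 290 × 2.75 = 797.5 N·m clockwise.
Box: 5.8 × 10 = 58 N down at 4.3 m → arm 4.3 m, τ = 58 × 4.3 = 249.4 N·m clockwise.
Crate: 52 × 10 = 520 N down at 2.1 m → arm 2.1 m, τ = 520 × 2.1 = 1092 N·m clockwise.
Net load moment about support A = 2139 N·m clockwise.
Reaction R at support B is upward at 5.5 m, arm 5.5 m → moment R × 5.5 counterclockwise.
For rotational equilibrium, R × 5.5 = 2139, so R = 389 N.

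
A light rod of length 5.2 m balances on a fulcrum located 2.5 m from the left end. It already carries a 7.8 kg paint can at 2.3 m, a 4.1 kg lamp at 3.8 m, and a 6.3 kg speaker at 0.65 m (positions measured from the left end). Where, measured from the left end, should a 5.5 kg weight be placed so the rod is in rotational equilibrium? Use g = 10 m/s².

Take moments about the fulcrum (at 2.5 m from the left end).
Paint can: 7.8 × 10 = 78 N down at 2.3 m → arm 0.2 m, τ = 78 × 0.2 = 15.6 N·m counterclockwise.
Lamp: 4.1 × 10 = 41 N down at 3.8 m → arm 1.3 m, τ = 41 × 1.3 = 53.3 N·m clockwise.
Speaker: 6.3 × 10 = 63 N down at 0.65 m → arm 1.85 m, τ = 63 × 1.85 = 116.6 N·m counterclockwise.
Net moment of existing loads = 78.9 N·m counterclockwise.
The weight weighs 5.5 × 10 = 55 N and must supply an equal clockwise moment, so its lever arm about the fulcrum is 78.9 / 55 = 1.43 m.
That puts it at 2.5 + 1.43 = 3.93 m from the left end.

x ≈ 3.93 m from the left end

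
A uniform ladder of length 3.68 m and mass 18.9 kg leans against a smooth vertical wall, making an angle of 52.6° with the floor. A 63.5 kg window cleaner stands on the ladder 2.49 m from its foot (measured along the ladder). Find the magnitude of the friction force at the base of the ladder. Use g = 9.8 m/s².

Take moments about the foot of the ladder.
Ladder weight 18.9×9.8 = 185.2 N acts at 1.84 m along the ladder; its horizontal arm is 1.84·cos52.6° = 1.118 m → τ = 207.1 N·m clockwise.
Window cleaner: 63.5×9.8 = 622.3 N at 2.49 m → arm 1.512 m → τ = 940.9 N·m clockwise.
Wall normal N acts horizontally at the top; its moment arm is the height L sinθ = 3.68·sin52.6° = 2.923 m, counterclockwise.
For rotational equilibrium, N × 2.923 = 1148, so N = 393 N.
ΣFx = 0: friction at the foot balances the wall's push, so f = N_wall = 393 N.

f ≈ 393 N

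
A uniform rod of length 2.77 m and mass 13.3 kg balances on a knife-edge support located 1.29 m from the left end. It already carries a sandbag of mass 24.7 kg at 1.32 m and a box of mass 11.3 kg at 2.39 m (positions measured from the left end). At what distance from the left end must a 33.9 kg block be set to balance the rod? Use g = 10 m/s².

x ≈ 0.864 m from the left end

Taking torques about the knife-edge support (at 1.29 m from the left end):
Beam weight: 13.3 × 10 = 133 N down at 1.385 m → arm 0.095 m, τ = 133 × 0.095 = 12.63 N·m clockwise.
Sandbag: 24.7 × 10 = 247 N down at 1.32 m → arm 0.03 m, τ = 247 × 0.03 = 7.41 N·m clockwise.
Box: 11.3 × 10 = 113 N down at 2.39 m → arm 1.1 m, τ = 113 × 1.1 = 124.3 N·m clockwise.
Net moment of existing loads = 144.3 N·m clockwise.
The block weighs 33.9 × 10 = 339 N and must supply an equal counterclockwise moment, so its lever arm about the knife-edge support is 144.3 / 339 = 0.426 m.
That puts it at 1.29 − 0.426 = 0.864 m from the left end.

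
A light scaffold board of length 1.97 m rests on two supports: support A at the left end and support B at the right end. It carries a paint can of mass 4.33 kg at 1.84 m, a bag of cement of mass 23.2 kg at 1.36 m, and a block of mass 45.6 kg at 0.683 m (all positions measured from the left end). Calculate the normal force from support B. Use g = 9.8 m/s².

R_B ≈ 352 N

Taking torques about support A:
Paint can: 4.33 × 9.8 = 42.43 N down at 1.84 m → arm 1.84 m, τ = 42.43 × 1.84 = 78.07 N·m clockwise.
Bag of cement: 23.2 × 9.8 = 227.4 N down at 1.36 m → arm 1.36 m, τ = 227.4 × 1.36 = 309.3 N·m clockwise.
Block: 45.6 × 9.8 = 446.9 N down at 0.683 m → arm 0.683 m, τ = 446.9 × 0.683 = 305.2 N·m clockwise.
Net load moment about support A = 692.6 N·m clockwise.
Reaction R at support B is upward at 1.97 m, arm 1.97 m → moment R × 1.97 counterclockwise.
Balancing moments: R × 1.97 = 692.6, giving R = 352 N.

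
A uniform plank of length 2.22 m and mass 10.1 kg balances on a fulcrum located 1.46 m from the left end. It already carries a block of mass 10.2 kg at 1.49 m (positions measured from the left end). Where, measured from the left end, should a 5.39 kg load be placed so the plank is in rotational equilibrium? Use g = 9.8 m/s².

Take moments about the fulcrum (at 1.46 m from the left end).
Beam weight: 10.1 × 9.8 = 98.98 N down at 1.11 m → arm 0.35 m, τ = 98.98 × 0.35 = 34.64 N·m counterclockwise.
Block: 10.2 × 9.8 = 99.96 N down at 1.49 m → arm 0.03 m, τ = 99.96 × 0.03 = 2.999 N·m clockwise.
Net moment of existing loads = 31.64 N·m counterclockwise.
The load weighs 5.39 × 9.8 = 52.82 N and must supply an equal clockwise moment, so its lever arm about the fulcrum is 31.64 / 52.82 = 0.599 m.
That puts it at 1.46 + 0.599 = 2.06 m from the left end.

x ≈ 2.06 m from the left end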